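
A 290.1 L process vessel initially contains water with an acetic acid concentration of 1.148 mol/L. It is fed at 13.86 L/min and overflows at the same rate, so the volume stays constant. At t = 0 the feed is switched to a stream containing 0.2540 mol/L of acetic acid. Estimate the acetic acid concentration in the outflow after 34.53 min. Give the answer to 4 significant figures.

0.4257 mol/L

Species balance on the tank: V dC/dt = Q(C_in − C).
Time constant τ = V/Q = 290.1/13.86 = 20.9307 min.
This is linear first-order; C(t) = C_in + (C₀ − C_in) e^(−t/τ).
C(34.53) = 0.2540 + (1.148 − 0.2540)·e^(−34.53/20.9307) = 0.2540 + (0.894000)·0.192102 = 0.425739 mol/L.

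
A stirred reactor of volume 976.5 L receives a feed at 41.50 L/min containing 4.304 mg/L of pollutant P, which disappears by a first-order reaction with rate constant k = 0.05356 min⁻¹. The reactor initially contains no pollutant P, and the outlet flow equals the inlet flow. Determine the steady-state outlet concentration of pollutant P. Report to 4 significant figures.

Species balance: V dC/dt = Q C_in − Q C − k V C.
Steady state (dC/dt = 0): C_ss = Q C_in/(Q + kV) = C_in/(1 + kV/Q).
C_ss = 41.50·4.304/(41.50 + 0.05356·976.5) = 178.616/93.8013 = 1.90419 mg/L.

1.904 mg/L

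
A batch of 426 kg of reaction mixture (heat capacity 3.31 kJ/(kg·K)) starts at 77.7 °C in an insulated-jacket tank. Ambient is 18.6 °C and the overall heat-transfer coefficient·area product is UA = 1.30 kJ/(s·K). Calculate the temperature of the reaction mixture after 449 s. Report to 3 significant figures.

57.7 °C

Lumped-capacitance energy balance: M c_p dT/dt = UA(T_amb − T).
dT/dt = (T_ss − T)/τ with T_ss = T_amb = 18.600 °C, τ = M c_p/UA = 426·3.31/1.30 = 1084.7 s.
Integrating: T(t) = T_ss + (T₀ − T_ss) e^(−t/τ).
T(449) = 18.600 + (59.100)·0.66103 = 57.667 °C.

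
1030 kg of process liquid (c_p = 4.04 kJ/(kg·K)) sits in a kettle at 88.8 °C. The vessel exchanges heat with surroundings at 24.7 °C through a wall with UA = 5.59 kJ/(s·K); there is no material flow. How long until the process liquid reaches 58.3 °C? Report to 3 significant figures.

481 s

M c_p dT/dt = −UA(T − T_amb).
τ = M c_p/UA = 744.40 s; T_ss = T_amb = 24.700 °C.
T(t) = T_ss + (T₀ − T_ss)e^(−t/τ); set T = 58.3:
t = −τ ln[(T − T_ss)/(T₀ − T_ss)] = −744.40 · ln(0.52418) = 480.82 s.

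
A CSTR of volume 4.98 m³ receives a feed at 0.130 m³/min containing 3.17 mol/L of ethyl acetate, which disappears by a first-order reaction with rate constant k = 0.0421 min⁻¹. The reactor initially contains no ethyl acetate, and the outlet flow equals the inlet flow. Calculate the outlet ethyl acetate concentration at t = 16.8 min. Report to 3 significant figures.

0.828 mol/L

Accumulation = in − out − consumed: V dC/dt = Q C_in − Q C − k V C.
dC/dt = (Q/V) C_in − (Q/V + k) C; effective rate a = Q/V + k = 0.026104 + 0.0421 = 0.068204 min⁻¹.
C_ss = Q C_in/(Q + kV) = 1.2133 mol/L; C(t) = C_ss + (C₀ − C_ss) e^(−a t).
C(16.8) = 1.2133 + (-1.2133)·e^(−0.068204·16.8) = 1.2133 + (-1.2133)·0.31796 = 0.82751 mol/L.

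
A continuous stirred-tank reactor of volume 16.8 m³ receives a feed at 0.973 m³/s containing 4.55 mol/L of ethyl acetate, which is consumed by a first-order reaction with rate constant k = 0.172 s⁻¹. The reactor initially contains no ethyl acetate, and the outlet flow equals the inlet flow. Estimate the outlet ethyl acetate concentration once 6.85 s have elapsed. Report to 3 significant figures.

0.909 mol/L

Species balance: V dC/dt = Q C_in − Q C − k V C.
dC/dt = (Q/V) C_in − (Q/V + k) C; effective rate a = Q/V + k = 0.057917 + 0.172 = 0.22992 s⁻¹.
C_ss = Q C_in/(Q + kV) = 1.1462 mol/L; C(t) = C_ss + (C₀ − C_ss) e^(−a t).
C(6.85) = 1.1462 + (-1.1462)·e^(−0.22992·6.85) = 1.1462 + (-1.1462)·0.20702 = 0.90888 mol/L.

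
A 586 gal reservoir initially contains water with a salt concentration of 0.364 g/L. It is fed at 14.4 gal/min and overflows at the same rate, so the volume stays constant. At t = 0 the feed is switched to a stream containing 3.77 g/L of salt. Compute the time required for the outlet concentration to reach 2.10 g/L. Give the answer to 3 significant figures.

Species balance: V dC/dt = Q(C_in − C) ⇒ τ = V/Q = 40.694 min.
C(t) = C_in + (C₀ − C_in) e^(−t/τ). Set C = 2.10 and solve for t:
e^(−t/τ) = (C − C_in)/(C₀ − C_in) = (2.10 − 3.77)/(0.364 − 3.77) = 0.49031
t = −τ ln(…) = 40.694 × 0.71271 = 29.004 min.

29.0 min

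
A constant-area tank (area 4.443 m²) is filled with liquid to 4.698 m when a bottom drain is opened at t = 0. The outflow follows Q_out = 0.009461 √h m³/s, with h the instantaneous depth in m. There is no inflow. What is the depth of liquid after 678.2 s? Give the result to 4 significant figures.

2.089 m

A dh/dt = −Q_out = −0.009461 √h.
This is separable: 2 d(√h)/dt = −0.009461/A, so √h = √h₀ − (0.009461/(2A)) t.
√h = √4.698 − 0.009461·678.2/(2·4.443) = 2.16749 − 0.722085 = 1.44540.
h = 1.44540² = 2.08919 m.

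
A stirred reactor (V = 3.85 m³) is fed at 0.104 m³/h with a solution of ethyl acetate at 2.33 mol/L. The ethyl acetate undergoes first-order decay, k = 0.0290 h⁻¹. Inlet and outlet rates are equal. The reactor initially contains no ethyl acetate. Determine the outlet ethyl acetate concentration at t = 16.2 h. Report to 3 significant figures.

V dC/dt = Q(C_in − C) − k V C.
dC/dt = (Q/V) C_in − (Q/V + k) C; effective rate a = Q/V + k = 0.027013 + 0.0290 = 0.056013 h⁻¹.
C_ss = Q C_in/(Q + kV) = 1.1237 mol/L; C(t) = C_ss + (C₀ − C_ss) e^(−a t).
C(16.2) = 1.1237 + (-1.1237)·e^(−0.056013·16.2) = 1.1237 + (-1.1237)·0.40357 = 0.67019 mol/L.

0.670 mol/L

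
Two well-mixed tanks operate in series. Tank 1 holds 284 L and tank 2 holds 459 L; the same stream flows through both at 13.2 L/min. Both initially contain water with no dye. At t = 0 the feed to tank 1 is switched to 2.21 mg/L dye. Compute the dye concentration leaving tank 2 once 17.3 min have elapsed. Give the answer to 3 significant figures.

0.290 mg/L

Each tank obeys Vᵢ dCᵢ/dt = Q(Cᵢ₋₁ − Cᵢ), so τᵢ = Vᵢ/Q.
τ₁ = 284/13.2 = 21.515 min; τ₂ = 459/13.2 = 34.773 min.
Tank 1: C₁ = C_in(1 − e^(−t/τ₁)). Tank 2 (τ₁ ≠ τ₂): C₂ = C_in[1 − (τ₁ e^(−t/τ₁) − τ₂ e^(−t/τ₂))/(τ₁ − τ₂)].
At t = 17.3: e^(−t/τ₁) = 0.44750, e^(−t/τ₂) = 0.60804.
C₂ = 2.21·[1 − (21.515·0.44750 − 34.773·0.60804)/(-13.258)] = 2.21·0.13143 = 0.29045 mg/L.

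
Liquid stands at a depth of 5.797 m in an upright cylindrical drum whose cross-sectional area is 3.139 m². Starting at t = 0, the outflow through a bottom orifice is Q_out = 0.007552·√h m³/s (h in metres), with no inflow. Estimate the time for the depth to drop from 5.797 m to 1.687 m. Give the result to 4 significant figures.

A dh/dt = −Q_out = −0.007552 √h.
This is separable: 2 d(√h)/dt = −0.007552/A, so √h = √h₀ − (0.007552/(2A)) t.
t = 2A(√h₀ − √h)/0.007552 = 2·3.139·(√5.797 − √1.687)/0.007552
  = 6.27800 × (2.40770 − 1.29885) / 0.007552 = 921.791 s.

921.8 s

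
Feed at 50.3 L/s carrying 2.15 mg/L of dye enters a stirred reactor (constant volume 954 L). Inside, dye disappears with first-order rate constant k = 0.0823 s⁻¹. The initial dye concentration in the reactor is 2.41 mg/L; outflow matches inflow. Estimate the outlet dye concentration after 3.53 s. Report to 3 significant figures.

1.81 mg/L

V dC/dt = Q(C_in − C) − k V C.
dC/dt = (Q/V) C_in − (Q/V + k) C; effective rate a = Q/V + k = 0.052725 + 0.0823 = 0.13503 s⁻¹.
C_ss = Q C_in/(Q + kV) = 0.83954 mg/L; C(t) = C_ss + (C₀ − C_ss) e^(−a t).
C(3.53) = 0.83954 + (1.5705)·e^(−0.13503·3.53) = 0.83954 + (1.5705)·0.62087 = 1.8146 mg/L.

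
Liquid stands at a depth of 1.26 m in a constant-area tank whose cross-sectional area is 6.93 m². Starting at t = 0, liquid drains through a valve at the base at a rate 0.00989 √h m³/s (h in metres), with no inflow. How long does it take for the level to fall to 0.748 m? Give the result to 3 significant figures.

A dh/dt = −Q_out = −0.00989 √h.
Separate and integrate: 2(√h − √h₀) = −(0.00989/A) t.
t = 2A(√h₀ − √h)/0.00989 = 2·6.93·(√1.26 − √0.748)/0.00989
  = 13.860 × (1.1225 − 0.86487) / 0.00989 = 361.04 s.

361 s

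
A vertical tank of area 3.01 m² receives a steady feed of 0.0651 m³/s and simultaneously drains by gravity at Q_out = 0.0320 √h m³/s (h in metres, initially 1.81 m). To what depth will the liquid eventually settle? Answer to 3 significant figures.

4.14 m

Level balance: A dh/dt = 0.0651 − 0.0320 √h. Setting dh/dt = 0:
Q_in = 0.0320 √h_ss ⇒ √h_ss = 0.0651/0.0320 = 2.0344.
h_ss = 2.0344² = 4.1387 m. (Since h₀ = 1.81 m < h_ss, the level will rise toward this value.)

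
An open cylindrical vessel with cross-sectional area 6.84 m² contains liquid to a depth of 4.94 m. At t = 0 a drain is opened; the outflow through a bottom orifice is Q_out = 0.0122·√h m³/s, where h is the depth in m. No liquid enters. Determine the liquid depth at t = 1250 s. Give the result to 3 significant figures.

A dh/dt = −Q_out = −0.0122 √h.
Separate and integrate: 2(√h − √h₀) = −(0.0122/A) t.
√h = √4.94 − 0.0122·1250/(2·6.84) = 2.2226 − 1.1148 = 1.1078.
h = 1.1078² = 1.2273 m.

1.23 m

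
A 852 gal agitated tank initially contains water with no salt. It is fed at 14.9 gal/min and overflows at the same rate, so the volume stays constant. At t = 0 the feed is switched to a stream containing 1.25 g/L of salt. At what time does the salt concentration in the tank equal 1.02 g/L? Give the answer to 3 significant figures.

Species balance: V dC/dt = Q(C_in − C) ⇒ τ = V/Q = 57.181 min.
C(t) = C_in + (C₀ − C_in) e^(−t/τ). Set C = 1.02 and solve for t:
e^(−t/τ) = (C − C_in)/(C₀ − C_in) = (1.02 − 1.25)/(0 − 1.25) = 0.18400
t = −τ ln(…) = 57.181 × 1.6928 = 96.797 min.

96.8 min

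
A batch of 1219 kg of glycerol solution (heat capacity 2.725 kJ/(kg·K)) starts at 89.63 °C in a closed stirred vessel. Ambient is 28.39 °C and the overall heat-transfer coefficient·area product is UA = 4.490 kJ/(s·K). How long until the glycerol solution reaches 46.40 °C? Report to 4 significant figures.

905.4 s

Lumped-capacitance energy balance: M c_p dT/dt = UA(T_amb − T).
τ = M c_p/UA = 739.816 s; T_ss = T_amb = 28.3900 °C.
T(t) = T_ss + (T₀ − T_ss)e^(−t/τ); set T = 46.40:
t = −τ ln[(T − T_ss)/(T₀ − T_ss)] = −739.816 · ln(0.294089) = 905.441 s.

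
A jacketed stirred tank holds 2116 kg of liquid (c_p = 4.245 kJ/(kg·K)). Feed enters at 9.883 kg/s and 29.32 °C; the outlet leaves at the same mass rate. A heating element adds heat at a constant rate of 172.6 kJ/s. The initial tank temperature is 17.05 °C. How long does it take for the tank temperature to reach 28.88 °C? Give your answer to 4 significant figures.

Energy balance: M c_p dT/dt = ṁ c_p (T_in − T) + 172.6.
τ = M/ṁ = 214.105 s; T_ss = T_in + Q̇/(ṁ c_p) = 33.4341 °C.
T(t) = T_ss + (T₀ − T_ss) e^(−t/τ). Set T = 28.88:
e^(−t/τ) = (28.88 − 33.4341)/(17.05 − 33.4341) = 0.277958
t = −214.105 · ln(0.277958) = 274.115 s.

274.1 s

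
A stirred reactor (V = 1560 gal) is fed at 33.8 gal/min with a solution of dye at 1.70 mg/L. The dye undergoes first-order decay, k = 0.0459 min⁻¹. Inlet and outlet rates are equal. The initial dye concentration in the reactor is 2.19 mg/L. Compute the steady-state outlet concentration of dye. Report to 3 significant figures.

Accumulation = in − out − consumed: V dC/dt = Q C_in − Q C − k V C.
At steady state: 0 = Q C_in − (Q + kV) C_ss, so C_ss = Q C_in/(Q + kV).
C_ss = 33.8·1.70/(33.8 + 0.0459·1560) = 57.460/105.40 = 0.54514 mg/L.

0.545 mg/L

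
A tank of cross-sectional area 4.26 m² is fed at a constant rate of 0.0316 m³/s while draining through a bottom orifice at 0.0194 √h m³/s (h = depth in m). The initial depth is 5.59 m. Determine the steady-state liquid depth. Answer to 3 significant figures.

2.65 m

A dh/dt = Q_in − 0.0194 √h. Steady state requires inflow = outflow:
Q_in = 0.0194 √h_ss ⇒ √h_ss = 0.0316/0.0194 = 1.6289.
h_ss = 1.6289² = 2.6532 m. (Since h₀ = 5.59 m > h_ss, the level will fall toward this value.)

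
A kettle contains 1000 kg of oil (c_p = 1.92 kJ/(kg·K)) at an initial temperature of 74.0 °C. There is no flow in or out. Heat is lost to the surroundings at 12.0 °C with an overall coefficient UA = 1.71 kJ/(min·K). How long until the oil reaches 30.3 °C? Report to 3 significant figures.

Heat balance on the well-mixed liquid: M c_p dT/dt = −UA(T − T_amb).
τ = M c_p/UA = 1122.8 min; T_ss = T_amb = 12.000 °C.
T(t) = T_ss + (T₀ − T_ss)e^(−t/τ); set T = 30.3:
t = −τ ln[(T − T_ss)/(T₀ − T_ss)] = −1122.8 · ln(0.29516) = 1370.1 min.

1370 min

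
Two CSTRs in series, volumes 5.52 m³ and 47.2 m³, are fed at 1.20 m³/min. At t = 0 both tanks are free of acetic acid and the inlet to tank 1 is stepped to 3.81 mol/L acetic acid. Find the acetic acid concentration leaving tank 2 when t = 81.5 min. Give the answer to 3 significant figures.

3.27 mol/L

Each tank obeys Vᵢ dCᵢ/dt = Q(Cᵢ₋₁ − Cᵢ), so τᵢ = Vᵢ/Q.
τ₁ = 5.52/1.20 = 4.6000 min; τ₂ = 47.2/1.20 = 39.333 min.
Solving the cascade with C₁(0)=C₂(0)=0 gives C₂(t) = C_in[1 − (τ₁ e^(−t/τ₁) − τ₂ e^(−t/τ₂))/(τ₁ − τ₂)].
At t = 81.5: e^(−t/τ₁) = 2.0204e-08, e^(−t/τ₂) = 0.12593.
C₂ = 3.81·[1 − (4.6000·2.0204e-08 − 39.333·0.12593)/(-34.733)] = 3.81·0.85739 = 3.2667 mol/L.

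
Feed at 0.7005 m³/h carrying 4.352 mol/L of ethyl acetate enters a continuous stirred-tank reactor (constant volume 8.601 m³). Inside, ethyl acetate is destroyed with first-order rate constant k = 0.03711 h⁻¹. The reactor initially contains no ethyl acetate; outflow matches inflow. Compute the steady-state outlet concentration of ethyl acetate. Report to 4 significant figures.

V dC/dt = Q(C_in − C) − k V C.
Steady state (dC/dt = 0): C_ss = Q C_in/(Q + kV) = C_in/(1 + kV/Q).
C_ss = 0.7005·4.352/(0.7005 + 0.03711·8.601) = 3.04858/1.01968 = 2.98973 mol/L.

2.990 mol/L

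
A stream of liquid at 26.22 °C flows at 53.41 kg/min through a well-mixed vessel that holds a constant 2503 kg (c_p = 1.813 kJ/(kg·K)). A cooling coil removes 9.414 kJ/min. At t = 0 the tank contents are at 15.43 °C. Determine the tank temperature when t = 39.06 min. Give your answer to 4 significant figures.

Energy balance: M c_p dT/dt = ṁ c_p (T_in − T) − 9.414.
τ = M/ṁ = 46.8639 min; T_ss = T_in − Q̇/(ṁ c_p) = 26.22 − 9.414/(53.41·1.813) = 26.1228 °C.
T approaches T_ss exponentially: T(t) = T_ss + (T₀ − T_ss) e^(−t/τ).
T(39.06) = 26.1228 + (-10.6928)·e^(−39.06/46.8639) = 26.1228 + (-10.6928)·0.434535 = 21.4764 °C.

21.48 °C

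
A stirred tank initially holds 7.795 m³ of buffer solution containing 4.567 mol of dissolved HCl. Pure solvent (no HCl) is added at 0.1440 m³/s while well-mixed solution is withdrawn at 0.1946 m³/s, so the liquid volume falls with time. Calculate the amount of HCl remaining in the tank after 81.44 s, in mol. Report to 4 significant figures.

Total volume: dV/dt = Q_in − Q_out = -0.0506000 m³/s, so V(t) = 7.795 − 0.0506000 t and V(81.44) = 3.67414 m³.
Solute balance: dm/dt = 0 − Q_out C = −Q_out m/V(t).
dm/m = −Q_out dt/(V₀ − 0.0506000 t); integrating gives ln(m/m₀) = −(Q_out/(Q_in−Q_out)) ln(V/V₀).
m = m₀ (V₀/V)^(Q_out/(Q_in−Q_out)) = 4.567 × (7.795/3.67414)^(-3.84585) = 0.253129 mol.

0.2531 mol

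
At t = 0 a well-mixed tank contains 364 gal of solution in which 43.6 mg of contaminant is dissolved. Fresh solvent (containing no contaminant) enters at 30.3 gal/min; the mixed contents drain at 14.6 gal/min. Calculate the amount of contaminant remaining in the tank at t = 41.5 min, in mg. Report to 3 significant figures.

16.8 mg

Total volume: dV/dt = Q_in − Q_out = 15.700 gal/min, so V(t) = 364 + 15.700 t and V(41.5) = 1015.6 gal.
No contaminant enters, so dm/dt = −Q_out · (m/V).
Separate: dm/m = −Q_out dt/V(t) ⇒ ln(m/m₀) = −(Q_out/(Q_in−Q_out)) ln(V/V₀).
m = m₀ (V₀/V)^(Q_out/(Q_in−Q_out)) = 43.6 × (364/1015.6)^(0.92994) = 16.792 mg.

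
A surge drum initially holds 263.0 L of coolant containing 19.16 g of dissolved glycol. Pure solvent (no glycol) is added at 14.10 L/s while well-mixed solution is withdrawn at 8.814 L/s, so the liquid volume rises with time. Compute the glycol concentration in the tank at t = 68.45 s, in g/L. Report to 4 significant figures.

Total volume: dV/dt = Q_in − Q_out = 5.28600 L/s, so V(t) = 263.0 + 5.28600 t and V(68.45) = 624.827 L.
No glycol enters, so dm/dt = −Q_out · (m/V).
dm/m = −Q_out dt/(V₀ + 5.28600 t); integrating gives ln(m/m₀) = −(Q_out/(Q_in−Q_out)) ln(V/V₀).
m = m₀ (V₀/V)^(Q_out/(Q_in−Q_out)) = 19.16 × (263.0/624.827)^(1.66742) = 4.52659 g.
C = m/V = 4.52659/624.827 = 0.00724456 g/L.

0.007245 g/L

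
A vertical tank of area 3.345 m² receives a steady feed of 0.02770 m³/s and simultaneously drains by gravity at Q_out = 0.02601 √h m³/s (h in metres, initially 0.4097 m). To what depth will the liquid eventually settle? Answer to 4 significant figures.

A dh/dt = Q_in − 0.02601 √h. Steady state requires inflow = outflow:
Q_in = 0.02601 √h_ss ⇒ √h_ss = 0.02770/0.02601 = 1.06498.
h_ss = 1.06498² = 1.13417 m. (Since h₀ = 0.4097 m < h_ss, the level will rise toward this value.)

1.134 m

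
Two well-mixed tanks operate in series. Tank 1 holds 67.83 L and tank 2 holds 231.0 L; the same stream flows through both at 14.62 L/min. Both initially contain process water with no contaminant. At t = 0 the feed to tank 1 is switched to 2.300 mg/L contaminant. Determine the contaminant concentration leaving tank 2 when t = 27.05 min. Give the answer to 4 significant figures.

1.715 mg/L

Species balance on tank i: dCᵢ/dt = (Cᵢ₋₁ − Cᵢ)/τᵢ with τᵢ = Vᵢ/Q.
τ₁ = 67.83/14.62 = 4.63953 min; τ₂ = 231.0/14.62 = 15.8003 min.
Solving the cascade with C₁(0)=C₂(0)=0 gives C₂(t) = C_in[1 − (τ₁ e^(−t/τ₁) − τ₂ e^(−t/τ₂))/(τ₁ − τ₂)].
At t = 27.05: e^(−t/τ₁) = 0.00293712, e^(−t/τ₂) = 0.180505.
C₂ = 2.300·[1 − (4.63953·0.00293712 − 15.8003·0.180505)/(-11.1607)] = 2.300·0.745679 = 1.71506 mg/L.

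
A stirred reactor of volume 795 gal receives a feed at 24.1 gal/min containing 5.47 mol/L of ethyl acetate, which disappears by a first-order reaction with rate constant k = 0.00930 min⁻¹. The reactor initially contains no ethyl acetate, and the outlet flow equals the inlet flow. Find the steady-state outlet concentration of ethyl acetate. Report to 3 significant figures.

Accumulation = in − out − consumed: V dC/dt = Q C_in − Q C − k V C.
At steady state: 0 = Q C_in − (Q + kV) C_ss, so C_ss = Q C_in/(Q + kV).
C_ss = 24.1·5.47/(24.1 + 0.00930·795) = 131.83/31.494 = 4.1858 mol/L.

4.19 mol/L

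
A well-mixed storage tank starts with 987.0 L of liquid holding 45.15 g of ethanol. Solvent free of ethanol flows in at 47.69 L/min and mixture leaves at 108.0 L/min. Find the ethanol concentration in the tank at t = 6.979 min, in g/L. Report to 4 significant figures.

0.02947 g/L

Let m(t) be the amount of ethanol. Volume: V(t) = V₀ + (Q_in − Q_out) t = 987.0 − 60.3100 t; V(6.979) = 566.097 L.
Species balance (pure solvent in): dm/dt = −Q_out · m/V(t).
Separate: dm/m = −Q_out dt/V(t) ⇒ ln(m/m₀) = −(Q_out/(Q_in−Q_out)) ln(V/V₀).
m = m₀ (V₀/V)^(Q_out/(Q_in−Q_out)) = 45.15 × (987.0/566.097)^(-1.79075) = 16.6849 g.
C = m/V = 16.6849/566.097 = 0.0294736 g/L.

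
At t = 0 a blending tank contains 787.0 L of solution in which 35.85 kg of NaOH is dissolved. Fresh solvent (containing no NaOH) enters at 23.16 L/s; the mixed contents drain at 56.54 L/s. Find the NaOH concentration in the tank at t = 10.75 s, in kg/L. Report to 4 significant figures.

Total volume: dV/dt = Q_in − Q_out = -33.3800 L/s, so V(t) = 787.0 − 33.3800 t and V(10.75) = 428.165 L.
Species balance (pure solvent in): dm/dt = −Q_out · m/V(t).
Separate: dm/m = −Q_out dt/V(t) ⇒ ln(m/m₀) = −(Q_out/(Q_in−Q_out)) ln(V/V₀).
m = m₀ (V₀/V)^(Q_out/(Q_in−Q_out)) = 35.85 × (787.0/428.165)^(-1.69383) = 12.7851 kg.
C = m/V = 12.7851/428.165 = 0.0298601 kg/L.

0.02986 kg/L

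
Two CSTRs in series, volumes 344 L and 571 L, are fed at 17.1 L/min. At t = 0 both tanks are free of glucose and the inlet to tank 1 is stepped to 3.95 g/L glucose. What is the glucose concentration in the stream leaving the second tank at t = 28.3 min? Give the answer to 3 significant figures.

1.16 g/L

Time constants: τᵢ = Vᵢ/Q for each well-mixed tank.
τ₁ = 344/17.1 = 20.117 min; τ₂ = 571/17.1 = 33.392 min.
Tank 1: C₁ = C_in(1 − e^(−t/τ₁)). Tank 2 (τ₁ ≠ τ₂): C₂ = C_in[1 − (τ₁ e^(−t/τ₁) − τ₂ e^(−t/τ₂))/(τ₁ − τ₂)].
At t = 28.3: e^(−t/τ₁) = 0.24493, e^(−t/τ₂) = 0.42848.
C₂ = 3.95·[1 − (20.117·0.24493 − 33.392·0.42848)/(-13.275)] = 3.95·0.29337 = 1.1588 g/L.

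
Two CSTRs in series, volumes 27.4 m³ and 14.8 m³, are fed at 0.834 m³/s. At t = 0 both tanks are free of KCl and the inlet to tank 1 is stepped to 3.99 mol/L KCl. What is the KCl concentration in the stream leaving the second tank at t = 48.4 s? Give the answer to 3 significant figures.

Species balance on tank i: dCᵢ/dt = (Cᵢ₋₁ − Cᵢ)/τᵢ with τᵢ = Vᵢ/Q.
τ₁ = 27.4/0.834 = 32.854 s; τ₂ = 14.8/0.834 = 17.746 s.
Tank 1: C₁ = C_in(1 − e^(−t/τ₁)). Tank 2 (τ₁ ≠ τ₂): C₂ = C_in[1 − (τ₁ e^(−t/τ₁) − τ₂ e^(−t/τ₂))/(τ₁ − τ₂)].
At t = 48.4: e^(−t/τ₁) = 0.22919, e^(−t/τ₂) = 0.065389.
C₂ = 3.99·[1 − (32.854·0.22919 − 17.746·0.065389)/(15.108)] = 3.99·0.57841 = 2.3078 mol/L.

2.31 mol/L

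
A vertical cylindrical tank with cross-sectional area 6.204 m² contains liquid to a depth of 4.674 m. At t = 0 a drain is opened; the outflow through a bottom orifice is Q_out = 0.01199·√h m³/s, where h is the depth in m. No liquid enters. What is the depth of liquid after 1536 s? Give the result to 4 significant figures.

Mass balance (ρ constant): A dh/dt = −0.01199 √h.
This is separable: 2 d(√h)/dt = −0.01199/A, so √h = √h₀ − (0.01199/(2A)) t.
√h = √4.674 − 0.01199·1536/(2·6.204) = 2.16194 − 1.48426 = 0.677688.
h = 0.677688² = 0.459261 m.

0.4593 m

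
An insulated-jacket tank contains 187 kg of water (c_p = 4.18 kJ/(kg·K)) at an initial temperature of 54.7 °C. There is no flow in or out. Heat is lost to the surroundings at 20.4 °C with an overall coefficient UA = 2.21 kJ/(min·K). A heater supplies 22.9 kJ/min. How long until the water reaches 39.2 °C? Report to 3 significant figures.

369 min

M c_p dT/dt = −UA(T − T_amb) + Q̇.
τ = M c_p/UA = 353.69 min; T_ss = T_amb + Q̇/UA = 20.4 + 22.9/2.21 = 30.762 °C.
T(t) = T_ss + (T₀ − T_ss)e^(−t/τ); set T = 39.2:
t = −τ ln[(T − T_ss)/(T₀ − T_ss)] = −353.69 · ln(0.35249) = 368.80 min.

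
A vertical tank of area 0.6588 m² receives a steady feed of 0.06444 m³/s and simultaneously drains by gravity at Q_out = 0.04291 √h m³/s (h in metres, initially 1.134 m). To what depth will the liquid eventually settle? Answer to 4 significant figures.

2.255 m

Mass balance (ρ constant): A dh/dt = Q_in − 0.04291 √h. At steady state dh/dt = 0:
Q_in = 0.04291 √h_ss ⇒ √h_ss = 0.06444/0.04291 = 1.50175.
h_ss = 1.50175² = 2.25525 m. (Since h₀ = 1.134 m < h_ss, the level will rise toward this value.)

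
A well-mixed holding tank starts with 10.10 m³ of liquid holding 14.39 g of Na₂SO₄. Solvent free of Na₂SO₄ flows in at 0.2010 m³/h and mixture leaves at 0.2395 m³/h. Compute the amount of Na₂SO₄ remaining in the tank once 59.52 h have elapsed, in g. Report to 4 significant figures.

Let m(t) be the amount of Na₂SO₄. Volume: V(t) = V₀ + (Q_in − Q_out) t = 10.10 − 0.0385000 t; V(59.52) = 7.80848 m³.
Solute balance: dm/dt = 0 − Q_out C = −Q_out m/V(t).
dm/m = −Q_out dt/(V₀ − 0.0385000 t); integrating gives ln(m/m₀) = −(Q_out/(Q_in−Q_out)) ln(V/V₀).
m = m₀ (V₀/V)^(Q_out/(Q_in−Q_out)) = 14.39 × (10.10/7.80848)^(-6.22078) = 2.90308 g.

2.903 g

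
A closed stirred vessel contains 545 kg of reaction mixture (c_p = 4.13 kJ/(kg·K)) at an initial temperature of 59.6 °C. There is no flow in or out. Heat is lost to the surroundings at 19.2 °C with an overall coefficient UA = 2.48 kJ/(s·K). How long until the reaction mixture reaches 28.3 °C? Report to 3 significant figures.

Unsteady energy balance on the tank contents: M c_p dT/dt = −UA(T − T_amb).
τ = M c_p/UA = 907.60 s; T_ss = T_amb = 19.200 °C.
T(t) = T_ss + (T₀ − T_ss)e^(−t/τ); set T = 28.3:
t = −τ ln[(T − T_ss)/(T₀ − T_ss)] = −907.60 · ln(0.22525) = 1352.8 s.

1350 s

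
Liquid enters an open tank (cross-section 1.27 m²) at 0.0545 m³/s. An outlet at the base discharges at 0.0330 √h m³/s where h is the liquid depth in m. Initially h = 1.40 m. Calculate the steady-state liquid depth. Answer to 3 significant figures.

A dh/dt = Q_in − 0.0330 √h. Steady state requires inflow = outflow:
Q_in = 0.0330 √h_ss ⇒ √h_ss = 0.0545/0.0330 = 1.6515.
h_ss = 1.6515² = 2.7275 m. (Since h₀ = 1.40 m < h_ss, the level will rise toward this value.)

2.73 m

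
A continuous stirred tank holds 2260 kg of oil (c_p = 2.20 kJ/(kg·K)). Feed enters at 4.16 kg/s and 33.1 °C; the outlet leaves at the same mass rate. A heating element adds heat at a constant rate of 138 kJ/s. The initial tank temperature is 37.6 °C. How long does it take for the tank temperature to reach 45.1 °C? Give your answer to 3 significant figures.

M c_p dT/dt = ṁ c_p (T_in − T) + Q̇.
τ = M/ṁ = 543.27 s; T_ss = T_in + Q̇/(ṁ c_p) = 48.179 °C.
T(t) = T_ss + (T₀ − T_ss) e^(−t/τ). Set T = 45.1:
e^(−t/τ) = (45.1 − 48.179)/(37.6 − 48.179) = 0.29103
t = −543.27 · ln(0.29103) = 670.58 s.

671 s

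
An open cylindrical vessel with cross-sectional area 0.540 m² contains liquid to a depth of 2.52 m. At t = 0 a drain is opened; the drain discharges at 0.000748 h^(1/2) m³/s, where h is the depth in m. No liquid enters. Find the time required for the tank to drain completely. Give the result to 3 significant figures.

2290 s

With no inflow, A dh/dt = −0.000748 √h.
This is separable: 2 d(√h)/dt = −0.000748/A, so √h = √h₀ − (0.000748/(2A)) t.
Tank is empty when √h = 0: t_empty = 2A√h₀/0.000748.
t_empty = 2·0.540·√2.52/0.000748 = 1.0800·1.5875/0.000748 = 2292.0 s.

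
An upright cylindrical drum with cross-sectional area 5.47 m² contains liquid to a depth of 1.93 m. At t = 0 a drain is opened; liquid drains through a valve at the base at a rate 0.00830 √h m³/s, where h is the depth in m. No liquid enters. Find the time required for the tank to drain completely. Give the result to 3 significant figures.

Volume balance on the tank: A dh/dt = −0.00830 √h.
Separate and integrate: 2(√h − √h₀) = −(0.00830/A) t.
Set h = 0: 2√h₀ = (0.00830/A) t_empty ⇒ t_empty = 2A√h₀/0.00830.
t_empty = 2·5.47·√1.93/0.00830 = 10.940·1.3892/0.00830 = 1831.1 s.

1830 s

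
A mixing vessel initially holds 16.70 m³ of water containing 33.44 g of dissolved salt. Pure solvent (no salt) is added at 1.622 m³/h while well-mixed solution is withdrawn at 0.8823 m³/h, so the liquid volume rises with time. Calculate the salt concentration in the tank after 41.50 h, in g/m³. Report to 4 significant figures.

Let m(t) be the amount of salt. Volume: V(t) = V₀ + (Q_in − Q_out) t = 16.70 + 0.739700 t; V(41.50) = 47.3976 m³.
Solute balance: dm/dt = 0 − Q_out C = −Q_out m/V(t).
dm/m = −Q_out dt/(V₀ + 0.739700 t); integrating gives ln(m/m₀) = −(Q_out/(Q_in−Q_out)) ln(V/V₀).
m = m₀ (V₀/V)^(Q_out/(Q_in−Q_out)) = 33.44 × (16.70/47.3976)^(1.19278) = 9.63584 g.
C = m/V = 9.63584/47.3976 = 0.203298 g/m³.

0.2033 g/m³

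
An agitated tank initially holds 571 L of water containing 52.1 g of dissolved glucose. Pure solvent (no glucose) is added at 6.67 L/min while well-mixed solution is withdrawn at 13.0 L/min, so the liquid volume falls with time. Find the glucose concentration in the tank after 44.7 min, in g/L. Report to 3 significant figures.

Let m(t) be the amount of glucose. Volume: V(t) = V₀ + (Q_in − Q_out) t = 571 − 6.3300 t; V(44.7) = 288.05 L.
Species balance (pure solvent in): dm/dt = −Q_out · m/V(t).
dm/m = −Q_out dt/(V₀ − 6.3300 t); integrating gives ln(m/m₀) = −(Q_out/(Q_in−Q_out)) ln(V/V₀).
m = m₀ (V₀/V)^(Q_out/(Q_in−Q_out)) = 52.1 × (571/288.05)^(-2.0537) = 12.780 g.
C = m/V = 12.780/288.05 = 0.044368 g/L.

0.0444 g/L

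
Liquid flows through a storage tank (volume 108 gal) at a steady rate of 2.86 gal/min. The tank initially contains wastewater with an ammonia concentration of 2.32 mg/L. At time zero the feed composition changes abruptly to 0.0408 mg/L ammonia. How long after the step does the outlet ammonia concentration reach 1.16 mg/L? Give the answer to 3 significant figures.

Accumulation = in − out for the solute gives V dC/dt = Q(C_in − C), so τ = V/Q = 37.762 min.
C(t) = C_in + (C₀ − C_in) e^(−t/τ). Set C = 1.16 and solve for t:
e^(−t/τ) = (C − C_in)/(C₀ − C_in) = (1.16 − 0.0408)/(2.32 − 0.0408) = 0.49105
t = −τ ln(…) = 37.762 × 0.71121 = 26.857 min.

26.9 min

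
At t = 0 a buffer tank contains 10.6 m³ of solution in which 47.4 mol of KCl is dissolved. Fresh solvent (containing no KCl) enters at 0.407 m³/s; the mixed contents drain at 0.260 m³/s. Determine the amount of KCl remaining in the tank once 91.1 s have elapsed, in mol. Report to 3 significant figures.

11.2 mol

Total volume: dV/dt = Q_in − Q_out = 0.14700 m³/s, so V(t) = 10.6 + 0.14700 t and V(91.1) = 23.992 m³.
No KCl enters, so dm/dt = −Q_out · (m/V).
dm/m = −Q_out dt/(V₀ + 0.14700 t); integrating gives ln(m/m₀) = −(Q_out/(Q_in−Q_out)) ln(V/V₀).
m = m₀ (V₀/V)^(Q_out/(Q_in−Q_out)) = 47.4 × (10.6/23.992)^(1.7687) = 11.177 mol.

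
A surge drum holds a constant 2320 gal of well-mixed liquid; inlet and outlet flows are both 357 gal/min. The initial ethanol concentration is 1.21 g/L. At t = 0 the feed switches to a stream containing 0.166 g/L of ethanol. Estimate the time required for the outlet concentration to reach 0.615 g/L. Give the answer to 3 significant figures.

5.48 min

Species balance: V dC/dt = Q(C_in − C) ⇒ τ = V/Q = 6.4986 min.
C(t) = C_in + (C₀ − C_in) e^(−t/τ). Set C = 0.615 and solve for t:
e^(−t/τ) = (C − C_in)/(C₀ − C_in) = (0.615 − 0.166)/(1.21 − 0.166) = 0.43008
t = −τ ln(…) = 6.4986 × 0.84379 = 5.4835 min.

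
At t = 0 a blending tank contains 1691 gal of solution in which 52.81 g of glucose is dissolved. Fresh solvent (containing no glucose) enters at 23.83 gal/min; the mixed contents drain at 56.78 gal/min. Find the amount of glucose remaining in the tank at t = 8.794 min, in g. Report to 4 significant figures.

Total volume: dV/dt = Q_in − Q_out = -32.9500 gal/min, so V(t) = 1691 − 32.9500 t and V(8.794) = 1401.24 gal.
Species balance (pure solvent in): dm/dt = −Q_out · m/V(t).
Separate: dm/m = −Q_out dt/V(t) ⇒ ln(m/m₀) = −(Q_out/(Q_in−Q_out)) ln(V/V₀).
m = m₀ (V₀/V)^(Q_out/(Q_in−Q_out)) = 52.81 × (1691/1401.24)^(-1.72322) = 38.1985 g.

38.20 g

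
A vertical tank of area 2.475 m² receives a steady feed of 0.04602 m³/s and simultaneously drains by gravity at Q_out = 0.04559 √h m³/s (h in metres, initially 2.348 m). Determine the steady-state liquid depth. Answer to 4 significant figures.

1.019 m

Level balance: A dh/dt = 0.04602 − 0.04559 √h. Setting dh/dt = 0:
Q_in = 0.04559 √h_ss ⇒ √h_ss = 0.04602/0.04559 = 1.00943.
h_ss = 1.00943² = 1.01895 m. (Since h₀ = 2.348 m > h_ss, the level will fall toward this value.)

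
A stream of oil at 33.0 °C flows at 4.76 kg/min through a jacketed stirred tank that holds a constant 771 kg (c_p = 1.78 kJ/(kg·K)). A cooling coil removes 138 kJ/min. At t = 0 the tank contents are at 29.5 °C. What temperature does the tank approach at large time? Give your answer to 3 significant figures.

M c_p dT/dt = ṁ c_p (T_in − T) − Q̇.
At steady state dT/dt = 0 ⇒ T_ss = T_in − Q̇/(ṁ c_p) = 33.0 − 138/(4.76·1.78) = 16.713 °C.

16.7 °C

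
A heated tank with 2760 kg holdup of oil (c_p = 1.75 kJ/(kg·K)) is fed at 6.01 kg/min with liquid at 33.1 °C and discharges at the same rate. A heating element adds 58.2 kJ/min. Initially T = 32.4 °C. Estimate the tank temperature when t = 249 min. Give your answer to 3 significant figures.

M c_p dT/dt = ṁ c_p (T_in − T) + Q̇.
Rearrange: dT/dt = (T_ss − T)/τ with τ = M/ṁ = 459.23 min and T_ss = T_in + Q̇/(ṁ c_p) = 38.634 °C.
This is linear first-order; T(t) = T_ss + (T₀ − T_ss) e^(−t/τ).
T(249) = 38.634 + (-6.2336)·e^(−249/459.23) = 38.634 + (-6.2336)·0.58146 = 35.009 °C.

35.0 °C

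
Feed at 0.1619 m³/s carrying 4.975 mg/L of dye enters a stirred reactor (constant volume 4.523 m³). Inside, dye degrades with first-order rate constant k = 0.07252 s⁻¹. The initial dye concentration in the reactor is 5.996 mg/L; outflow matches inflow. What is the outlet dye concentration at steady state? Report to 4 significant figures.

1.644 mg/L

V dC/dt = Q(C_in − C) − k V C.
Steady state (dC/dt = 0): C_ss = Q C_in/(Q + kV) = C_in/(1 + kV/Q).
C_ss = 0.1619·4.975/(0.1619 + 0.07252·4.523) = 0.805452/0.489908 = 1.64409 mg/L.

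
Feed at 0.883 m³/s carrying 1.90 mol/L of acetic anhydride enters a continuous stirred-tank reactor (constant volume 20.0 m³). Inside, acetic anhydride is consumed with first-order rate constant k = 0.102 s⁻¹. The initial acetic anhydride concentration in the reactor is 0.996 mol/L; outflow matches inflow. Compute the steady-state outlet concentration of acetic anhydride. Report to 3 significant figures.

0.574 mol/L

Accumulation = in − out − consumed: V dC/dt = Q C_in − Q C − k V C.
At steady state: 0 = Q C_in − (Q + kV) C_ss, so C_ss = Q C_in/(Q + kV).
C_ss = 0.883·1.90/(0.883 + 0.102·20.0) = 1.6777/2.9230 = 0.57397 mol/L.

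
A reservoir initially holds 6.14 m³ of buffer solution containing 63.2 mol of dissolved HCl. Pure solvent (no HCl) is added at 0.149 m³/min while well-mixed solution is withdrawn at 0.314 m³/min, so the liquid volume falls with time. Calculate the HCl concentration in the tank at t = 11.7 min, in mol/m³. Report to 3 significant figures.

Total volume: dV/dt = Q_in − Q_out = -0.16500 m³/min, so V(t) = 6.14 − 0.16500 t and V(11.7) = 4.2095 m³.
Solute balance: dm/dt = 0 − Q_out C = −Q_out m/V(t).
dm/m = −Q_out dt/(V₀ − 0.16500 t); integrating gives ln(m/m₀) = −(Q_out/(Q_in−Q_out)) ln(V/V₀).
m = m₀ (V₀/V)^(Q_out/(Q_in−Q_out)) = 63.2 × (6.14/4.2095)^(-1.9030) = 30.813 mol.
C = m/V = 30.813/4.2095 = 7.3199 mol/m³.

7.32 mol/m³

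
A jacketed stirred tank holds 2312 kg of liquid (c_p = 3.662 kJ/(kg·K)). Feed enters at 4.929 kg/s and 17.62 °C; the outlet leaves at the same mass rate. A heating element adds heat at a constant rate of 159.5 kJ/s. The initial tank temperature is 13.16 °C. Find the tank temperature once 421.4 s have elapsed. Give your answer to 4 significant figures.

Heat balance on the well-mixed liquid: M c_p dT/dt = ṁ c_p (T_in − T) + 159.5.
τ = M/ṁ = 469.061 s; T_ss = T_in + Q̇/(ṁ c_p) = 17.62 + 159.5/(4.929·3.662) = 26.4566 °C.
T approaches T_ss exponentially: T(t) = T_ss + (T₀ − T_ss) e^(−t/τ).
T(421.4) = 26.4566 + (-13.2966)·e^(−421.4/469.061) = 26.4566 + (-13.2966)·0.407224 = 21.0419 °C.

21.04 °C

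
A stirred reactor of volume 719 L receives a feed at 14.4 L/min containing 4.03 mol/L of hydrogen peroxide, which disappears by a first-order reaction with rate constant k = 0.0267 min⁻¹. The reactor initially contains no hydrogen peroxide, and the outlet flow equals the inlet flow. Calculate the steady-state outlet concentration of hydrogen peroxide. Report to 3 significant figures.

1.73 mol/L

V dC/dt = Q(C_in − C) − k V C.
Steady state (dC/dt = 0): C_ss = Q C_in/(Q + kV) = C_in/(1 + kV/Q).
C_ss = 14.4·4.03/(14.4 + 0.0267·719) = 58.032/33.597 = 1.7273 mol/L.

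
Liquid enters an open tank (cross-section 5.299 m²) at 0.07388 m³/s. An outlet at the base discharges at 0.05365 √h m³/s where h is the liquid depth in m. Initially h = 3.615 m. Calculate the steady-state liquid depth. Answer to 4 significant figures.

1.896 m

Accumulation of liquid (constant cross-section A): A dh/dt = Q_in − 0.05365 √h. At steady state dh/dt = 0:
Q_in = 0.05365 √h_ss ⇒ √h_ss = 0.07388/0.05365 = 1.37707.
h_ss = 1.37707² = 1.89633 m. (Since h₀ = 3.615 m > h_ss, the level will fall toward this value.)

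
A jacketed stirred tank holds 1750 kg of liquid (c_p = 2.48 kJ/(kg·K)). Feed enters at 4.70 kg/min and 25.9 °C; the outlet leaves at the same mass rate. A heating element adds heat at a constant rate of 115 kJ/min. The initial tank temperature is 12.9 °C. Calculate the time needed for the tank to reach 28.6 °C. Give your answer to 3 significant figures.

432 min

M c_p dT/dt = ṁ c_p (T_in − T) + Q̇.
τ = M/ṁ = 372.34 min; T_ss = T_in + Q̇/(ṁ c_p) = 35.766 °C.
T(t) = T_ss + (T₀ − T_ss) e^(−t/τ). Set T = 28.6:
e^(−t/τ) = (28.6 − 35.766)/(12.9 − 35.766) = 0.31340
t = −372.34 · ln(0.31340) = 432.02 min.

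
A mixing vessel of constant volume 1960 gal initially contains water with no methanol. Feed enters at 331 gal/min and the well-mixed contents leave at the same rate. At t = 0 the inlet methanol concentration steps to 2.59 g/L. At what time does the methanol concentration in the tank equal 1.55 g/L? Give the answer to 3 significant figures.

Species balance: V dC/dt = Q(C_in − C) ⇒ τ = V/Q = 5.9215 min.
C(t) = C_in + (C₀ − C_in) e^(−t/τ). Set C = 1.55 and solve for t:
e^(−t/τ) = (C − C_in)/(C₀ − C_in) = (1.55 − 2.59)/(0 − 2.59) = 0.40154
t = −τ ln(…) = 5.9215 × 0.91244 = 5.4030 min.

5.40 min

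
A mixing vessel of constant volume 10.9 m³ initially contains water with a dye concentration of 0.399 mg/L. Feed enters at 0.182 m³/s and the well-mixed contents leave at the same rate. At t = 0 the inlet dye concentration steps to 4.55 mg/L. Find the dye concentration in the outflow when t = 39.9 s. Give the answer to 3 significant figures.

Unsteady species balance (constant V, well mixed): V dC/dt = Q(C_in − C).
Rewrite as dC/dt + C/τ = C_in/τ, τ = V/Q = 59.890 s.
C approaches C_in exponentially: C(t) = C_in + (C₀ − C_in) e^(−t/τ).
C(39.9) = 4.55 + (0.399 − 4.55)·e^(−39.9/59.890) = 4.55 + (-4.1510)·0.51365 = 2.4179 mg/L.

2.42 mg/L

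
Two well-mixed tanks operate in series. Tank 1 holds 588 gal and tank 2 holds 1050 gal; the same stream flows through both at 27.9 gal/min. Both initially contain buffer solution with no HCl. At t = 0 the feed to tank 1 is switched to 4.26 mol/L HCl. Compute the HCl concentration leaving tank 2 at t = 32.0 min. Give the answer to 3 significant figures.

1.31 mol/L

Each tank obeys Vᵢ dCᵢ/dt = Q(Cᵢ₋₁ − Cᵢ), so τᵢ = Vᵢ/Q.
τ₁ = 588/27.9 = 21.075 min; τ₂ = 1050/27.9 = 37.634 min.
Solving the cascade with C₁(0)=C₂(0)=0 gives C₂(t) = C_in[1 − (τ₁ e^(−t/τ₁) − τ₂ e^(−t/τ₂))/(τ₁ − τ₂)].
At t = 32.0: e^(−t/τ₁) = 0.21907, e^(−t/τ₂) = 0.42729.
C₂ = 4.26·[1 − (21.075·0.21907 − 37.634·0.42729)/(-16.559)] = 4.26·0.30770 = 1.3108 mol/L.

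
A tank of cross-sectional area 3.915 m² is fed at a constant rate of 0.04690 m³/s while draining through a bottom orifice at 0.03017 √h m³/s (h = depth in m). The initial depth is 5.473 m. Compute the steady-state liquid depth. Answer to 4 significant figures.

A dh/dt = Q_in − 0.03017 √h. Steady state requires inflow = outflow:
Q_in = 0.03017 √h_ss ⇒ √h_ss = 0.04690/0.03017 = 1.55452.
h_ss = 1.55452² = 2.41655 m. (Since h₀ = 5.473 m > h_ss, the level will fall toward this value.)

2.417 m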